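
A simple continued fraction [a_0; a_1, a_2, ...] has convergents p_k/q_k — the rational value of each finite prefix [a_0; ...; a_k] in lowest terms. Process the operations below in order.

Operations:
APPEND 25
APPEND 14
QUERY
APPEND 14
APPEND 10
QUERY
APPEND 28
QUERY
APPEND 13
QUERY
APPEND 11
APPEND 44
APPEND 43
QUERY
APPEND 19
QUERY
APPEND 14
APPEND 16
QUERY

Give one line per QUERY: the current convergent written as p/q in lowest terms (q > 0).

APPEND 25: p_0 = 25·1 + 0 = 25, q_0 = 25·0 + 1 = 1 → 25/1
APPEND 14: p_1 = 14·25 + 1 = 351, q_1 = 14·1 + 0 = 14 → 351/14
APPEND 14: p_2 = 14·351 + 25 = 4939, q_2 = 14·14 + 1 = 197 → 4939/197
APPEND 10: p_3 = 10·4939 + 351 = 49741, q_3 = 10·197 + 14 = 1984 → 49741/1984
APPEND 28: p_4 = 28·49741 + 4939 = 1397687, q_4 = 28·1984 + 197 = 55749 → 1397687/55749
APPEND 13: p_5 = 13·1397687 + 49741 = 18219672, q_5 = 13·55749 + 1984 = 726721 → 18219672/726721
APPEND 11: p_6 = 11·18219672 + 1397687 = 201814079, q_6 = 11·726721 + 55749 = 8049680 → 201814079/8049680
APPEND 44: p_7 = 44·201814079 + 18219672 = 8898039148, q_7 = 44·8049680 + 726721 = 354912641 → 8898039148/354912641
APPEND 43: p_8 = 43·8898039148 + 201814079 = 382817497443, q_8 = 43·354912641 + 8049680 = 15269293243 → 382817497443/15269293243
APPEND 19: p_9 = 19·382817497443 + 8898039148 = 7282430490565, q_9 = 19·15269293243 + 354912641 = 290471484258 → 7282430490565/290471484258
APPEND 14: p_10 = 14·7282430490565 + 382817497443 = 102336844365353, q_10 = 14·290471484258 + 15269293243 = 4081870072855 → 102336844365353/4081870072855
APPEND 16: p_11 = 16·102336844365353 + 7282430490565 = 1644671940336213, q_11 = 16·4081870072855 + 290471484258 = 65600392649938 → 1644671940336213/65600392649938

351/14
49741/1984
1397687/55749
18219672/726721
382817497443/15269293243
7282430490565/290471484258
1644671940336213/65600392649938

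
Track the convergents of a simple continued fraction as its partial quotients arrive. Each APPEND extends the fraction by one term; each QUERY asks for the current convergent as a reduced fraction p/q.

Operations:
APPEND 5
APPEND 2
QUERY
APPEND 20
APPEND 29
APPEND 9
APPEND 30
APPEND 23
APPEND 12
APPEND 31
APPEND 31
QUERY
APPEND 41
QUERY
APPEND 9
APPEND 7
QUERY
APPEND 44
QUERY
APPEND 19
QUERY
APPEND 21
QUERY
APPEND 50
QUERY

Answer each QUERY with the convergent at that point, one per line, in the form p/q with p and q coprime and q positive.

11/2
475743581297/86690730317
19520817490114/3557113518987
1252662524436375/228262100327387
55293314176192823/10075633126806228
1051825631872100012/191665291509645719
22143631583490293075/4035046754829366327
1108233404806386753762/201944003032977962069

APPEND 5: p_0 = 5·1 + 0 = 5, q_0 = 5·0 + 1 = 1 → 5/1
APPEND 2: p_1 = 2·5 + 1 = 11, q_1 = 2·1 + 0 = 2 → 11/2
APPEND 20: p_2 = 20·11 + 5 = 225, q_2 = 20·2 + 1 = 41 → 225/41
APPEND 29: p_3 = 29·225 + 11 = 6536, q_3 = 29·41 + 2 = 1191 → 6536/1191
APPEND 9: p_4 = 9·6536 + 225 = 59049, q_4 = 9·1191 + 41 = 10760 → 59049/10760
APPEND 30: p_5 = 30·59049 + 6536 = 1778006, q_5 = 30·10760 + 1191 = 323991 → 1778006/323991
APPEND 23: p_6 = 23·1778006 + 59049 = 40953187, q_6 = 23·323991 + 10760 = 7462553 → 40953187/7462553
APPEND 12: p_7 = 12·40953187 + 1778006 = 493216250, q_7 = 12·7462553 + 323991 = 89874627 → 493216250/89874627
APPEND 31: p_8 = 31·493216250 + 40953187 = 15330656937, q_8 = 31·89874627 + 7462553 = 2793575990 → 15330656937/2793575990
APPEND 31: p_9 = 31·15330656937 + 493216250 = 475743581297, q_9 = 31·2793575990 + 89874627 = 86690730317 → 475743581297/86690730317
APPEND 41: p_10 = 41·475743581297 + 15330656937 = 19520817490114, q_10 = 41·86690730317 + 2793575990 = 3557113518987 → 19520817490114/3557113518987
APPEND 9: p_11 = 9·19520817490114 + 475743581297 = 176163100992323, q_11 = 9·3557113518987 + 86690730317 = 32100712401200 → 176163100992323/32100712401200
APPEND 7: p_12 = 7·176163100992323 + 19520817490114 = 1252662524436375, q_12 = 7·32100712401200 + 3557113518987 = 228262100327387 → 1252662524436375/228262100327387
APPEND 44: p_13 = 44·1252662524436375 + 176163100992323 = 55293314176192823, q_13 = 44·228262100327387 + 32100712401200 = 10075633126806228 → 55293314176192823/10075633126806228
APPEND 19: p_14 = 19·55293314176192823 + 1252662524436375 = 1051825631872100012, q_14 = 19·10075633126806228 + 228262100327387 = 191665291509645719 → 1051825631872100012/191665291509645719
APPEND 21: p_15 = 21·1051825631872100012 + 55293314176192823 = 22143631583490293075, q_15 = 21·191665291509645719 + 10075633126806228 = 4035046754829366327 → 22143631583490293075/4035046754829366327
APPEND 50: p_16 = 50·22143631583490293075 + 1051825631872100012 = 1108233404806386753762, q_16 = 50·4035046754829366327 + 191665291509645719 = 201944003032977962069 → 1108233404806386753762/201944003032977962069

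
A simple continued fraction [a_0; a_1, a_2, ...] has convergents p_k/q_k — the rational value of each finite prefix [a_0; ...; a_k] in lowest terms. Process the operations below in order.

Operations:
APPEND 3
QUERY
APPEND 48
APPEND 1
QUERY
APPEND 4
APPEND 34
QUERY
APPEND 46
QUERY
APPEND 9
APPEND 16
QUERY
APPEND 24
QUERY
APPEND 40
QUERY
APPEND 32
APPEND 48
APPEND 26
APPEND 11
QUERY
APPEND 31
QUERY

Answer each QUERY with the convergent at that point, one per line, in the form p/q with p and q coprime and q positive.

3/1
148/49
25206/8345
1160213/384114
168634181/55830050
4057687467/1343386571
162476132861/53791292890
71784444187386060/23765817134095567
2231820908318256977/738893338014632416

APPEND 3: p_0 = 3·1 + 0 = 3, q_0 = 3·0 + 1 = 1 → 3/1
APPEND 48: p_1 = 48·3 + 1 = 145, q_1 = 48·1 + 0 = 48 → 145/48
APPEND 1: p_2 = 1·145 + 3 = 148, q_2 = 1·48 + 1 = 49 → 148/49
APPEND 4: p_3 = 4·148 + 145 = 737, q_3 = 4·49 + 48 = 244 → 737/244
APPEND 34: p_4 = 34·737 + 148 = 25206, q_4 = 34·244 + 49 = 8345 → 25206/8345
APPEND 46: p_5 = 46·25206 + 737 = 1160213, q_5 = 46·8345 + 244 = 384114 → 1160213/384114
APPEND 9: p_6 = 9·1160213 + 25206 = 10467123, q_6 = 9·384114 + 8345 = 3465371 → 10467123/3465371
APPEND 16: p_7 = 16·10467123 + 1160213 = 168634181, q_7 = 16·3465371 + 384114 = 55830050 → 168634181/55830050
APPEND 24: p_8 = 24·168634181 + 10467123 = 4057687467, q_8 = 24·55830050 + 3465371 = 1343386571 → 4057687467/1343386571
APPEND 40: p_9 = 40·4057687467 + 168634181 = 162476132861, q_9 = 40·1343386571 + 55830050 = 53791292890 → 162476132861/53791292890
APPEND 32: p_10 = 32·162476132861 + 4057687467 = 5203293939019, q_10 = 32·53791292890 + 1343386571 = 1722664759051 → 5203293939019/1722664759051
APPEND 48: p_11 = 48·5203293939019 + 162476132861 = 249920585205773, q_11 = 48·1722664759051 + 53791292890 = 82741699727338 → 249920585205773/82741699727338
APPEND 26: p_12 = 26·249920585205773 + 5203293939019 = 6503138509289117, q_12 = 26·82741699727338 + 1722664759051 = 2153006857669839 → 6503138509289117/2153006857669839
APPEND 11: p_13 = 11·6503138509289117 + 249920585205773 = 71784444187386060, q_13 = 11·2153006857669839 + 82741699727338 = 23765817134095567 → 71784444187386060/23765817134095567
APPEND 31: p_14 = 31·71784444187386060 + 6503138509289117 = 2231820908318256977, q_14 = 31·23765817134095567 + 2153006857669839 = 738893338014632416 → 2231820908318256977/738893338014632416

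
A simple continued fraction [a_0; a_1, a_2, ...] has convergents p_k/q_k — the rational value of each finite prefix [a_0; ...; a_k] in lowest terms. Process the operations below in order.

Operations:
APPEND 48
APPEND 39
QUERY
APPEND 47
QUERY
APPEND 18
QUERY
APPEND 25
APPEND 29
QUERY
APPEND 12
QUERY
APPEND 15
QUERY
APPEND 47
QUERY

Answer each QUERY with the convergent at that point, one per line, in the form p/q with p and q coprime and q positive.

APPEND 48: p_0 = 48·1 + 0 = 48, q_0 = 48·0 + 1 = 1 → 48/1
APPEND 39: p_1 = 39·48 + 1 = 1873, q_1 = 39·1 + 0 = 39 → 1873/39
APPEND 47: p_2 = 47·1873 + 48 = 88079, q_2 = 47·39 + 1 = 1834 → 88079/1834
APPEND 18: p_3 = 18·88079 + 1873 = 1587295, q_3 = 18·1834 + 39 = 33051 → 1587295/33051
APPEND 25: p_4 = 25·1587295 + 88079 = 39770454, q_4 = 25·33051 + 1834 = 828109 → 39770454/828109
APPEND 29: p_5 = 29·39770454 + 1587295 = 1154930461, q_5 = 29·828109 + 33051 = 24048212 → 1154930461/24048212
APPEND 12: p_6 = 12·1154930461 + 39770454 = 13898935986, q_6 = 12·24048212 + 828109 = 289406653 → 13898935986/289406653
APPEND 15: p_7 = 15·13898935986 + 1154930461 = 209638970251, q_7 = 15·289406653 + 24048212 = 4365148007 → 209638970251/4365148007
APPEND 47: p_8 = 47·209638970251 + 13898935986 = 9866930537783, q_8 = 47·4365148007 + 289406653 = 205451362982 → 9866930537783/205451362982

1873/39
88079/1834
1587295/33051
1154930461/24048212
13898935986/289406653
209638970251/4365148007
9866930537783/205451362982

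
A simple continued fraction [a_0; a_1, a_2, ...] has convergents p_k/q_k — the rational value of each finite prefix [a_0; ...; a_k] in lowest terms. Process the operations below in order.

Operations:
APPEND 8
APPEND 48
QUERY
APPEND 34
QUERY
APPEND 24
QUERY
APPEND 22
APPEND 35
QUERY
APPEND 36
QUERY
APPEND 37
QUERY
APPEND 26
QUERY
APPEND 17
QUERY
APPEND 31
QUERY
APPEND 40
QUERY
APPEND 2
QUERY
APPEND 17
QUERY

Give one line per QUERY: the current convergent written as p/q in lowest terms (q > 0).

385/48
13098/1633
314737/39240
243120657/30311195
8759280964/1092067933
324336516325/40436824716
8441508705414/1052449510549
143829984508363/17932078504049
4467171028464667/556946883136068
178830671123095043/22295807403946769
362128513274654753/45148561691029606
6335015396792225844/789821356151450071

APPEND 8: p_0 = 8·1 + 0 = 8, q_0 = 8·0 + 1 = 1 → 8/1
APPEND 48: p_1 = 48·8 + 1 = 385, q_1 = 48·1 + 0 = 48 → 385/48
APPEND 34: p_2 = 34·385 + 8 = 13098, q_2 = 34·48 + 1 = 1633 → 13098/1633
APPEND 24: p_3 = 24·13098 + 385 = 314737, q_3 = 24·1633 + 48 = 39240 → 314737/39240
APPEND 22: p_4 = 22·314737 + 13098 = 6937312, q_4 = 22·39240 + 1633 = 864913 → 6937312/864913
APPEND 35: p_5 = 35·6937312 + 314737 = 243120657, q_5 = 35·864913 + 39240 = 30311195 → 243120657/30311195
APPEND 36: p_6 = 36·243120657 + 6937312 = 8759280964, q_6 = 36·30311195 + 864913 = 1092067933 → 8759280964/1092067933
APPEND 37: p_7 = 37·8759280964 + 243120657 = 324336516325, q_7 = 37·1092067933 + 30311195 = 40436824716 → 324336516325/40436824716
APPEND 26: p_8 = 26·324336516325 + 8759280964 = 8441508705414, q_8 = 26·40436824716 + 1092067933 = 1052449510549 → 8441508705414/1052449510549
APPEND 17: p_9 = 17·8441508705414 + 324336516325 = 143829984508363, q_9 = 17·1052449510549 + 40436824716 = 17932078504049 → 143829984508363/17932078504049
APPEND 31: p_10 = 31·143829984508363 + 8441508705414 = 4467171028464667, q_10 = 31·17932078504049 + 1052449510549 = 556946883136068 → 4467171028464667/556946883136068
APPEND 40: p_11 = 40·4467171028464667 + 143829984508363 = 178830671123095043, q_11 = 40·556946883136068 + 17932078504049 = 22295807403946769 → 178830671123095043/22295807403946769
APPEND 2: p_12 = 2·178830671123095043 + 4467171028464667 = 362128513274654753, q_12 = 2·22295807403946769 + 556946883136068 = 45148561691029606 → 362128513274654753/45148561691029606
APPEND 17: p_13 = 17·362128513274654753 + 178830671123095043 = 6335015396792225844, q_13 = 17·45148561691029606 + 22295807403946769 = 789821356151450071 → 6335015396792225844/789821356151450071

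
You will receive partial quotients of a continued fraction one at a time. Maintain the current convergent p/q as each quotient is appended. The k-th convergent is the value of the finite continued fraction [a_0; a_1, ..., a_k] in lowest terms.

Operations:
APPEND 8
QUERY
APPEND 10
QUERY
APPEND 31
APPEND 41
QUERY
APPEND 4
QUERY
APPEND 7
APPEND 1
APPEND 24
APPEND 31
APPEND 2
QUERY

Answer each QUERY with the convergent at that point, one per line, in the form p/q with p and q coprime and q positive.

8/1
81/10
103360/12761
415959/51355
5384532047/664783412

APPEND 8: p_0 = 8·1 + 0 = 8, q_0 = 8·0 + 1 = 1 → 8/1
APPEND 10: p_1 = 10·8 + 1 = 81, q_1 = 10·1 + 0 = 10 → 81/10
APPEND 31: p_2 = 31·81 + 8 = 2519, q_2 = 31·10 + 1 = 311 → 2519/311
APPEND 41: p_3 = 41·2519 + 81 = 103360, q_3 = 41·311 + 10 = 12761 → 103360/12761
APPEND 4: p_4 = 4·103360 + 2519 = 415959, q_4 = 4·12761 + 311 = 51355 → 415959/51355
APPEND 7: p_5 = 7·415959 + 103360 = 3015073, q_5 = 7·51355 + 12761 = 372246 → 3015073/372246
APPEND 1: p_6 = 1·3015073 + 415959 = 3431032, q_6 = 1·372246 + 51355 = 423601 → 3431032/423601
APPEND 24: p_7 = 24·3431032 + 3015073 = 85359841, q_7 = 24·423601 + 372246 = 10538670 → 85359841/10538670
APPEND 31: p_8 = 31·85359841 + 3431032 = 2649586103, q_8 = 31·10538670 + 423601 = 327122371 → 2649586103/327122371
APPEND 2: p_9 = 2·2649586103 + 85359841 = 5384532047, q_9 = 2·327122371 + 10538670 = 664783412 → 5384532047/664783412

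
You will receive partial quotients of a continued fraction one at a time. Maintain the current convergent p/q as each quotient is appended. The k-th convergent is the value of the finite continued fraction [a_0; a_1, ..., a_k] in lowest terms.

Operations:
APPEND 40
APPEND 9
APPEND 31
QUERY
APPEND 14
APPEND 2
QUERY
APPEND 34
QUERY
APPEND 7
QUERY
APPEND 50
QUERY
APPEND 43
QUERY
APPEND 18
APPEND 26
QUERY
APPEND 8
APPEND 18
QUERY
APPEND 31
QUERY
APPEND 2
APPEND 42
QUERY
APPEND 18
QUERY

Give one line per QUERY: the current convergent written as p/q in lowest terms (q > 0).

11231/280
326421/8138
11255909/280621
79117784/1972485
3967145109/98904871
170666357471/4254881938
80145667426733/1998111155568
11676489085308851/291106479592950
362615402945567832/9040362443405749
31312721791956237462/780657279832392565
564365899550188718831/14070202868349470618

APPEND 40: p_0 = 40·1 + 0 = 40, q_0 = 40·0 + 1 = 1 → 40/1
APPEND 9: p_1 = 9·40 + 1 = 361, q_1 = 9·1 + 0 = 9 → 361/9
APPEND 31: p_2 = 31·361 + 40 = 11231, q_2 = 31·9 + 1 = 280 → 11231/280
APPEND 14: p_3 = 14·11231 + 361 = 157595, q_3 = 14·280 + 9 = 3929 → 157595/3929
APPEND 2: p_4 = 2·157595 + 11231 = 326421, q_4 = 2·3929 + 280 = 8138 → 326421/8138
APPEND 34: p_5 = 34·326421 + 157595 = 11255909, q_5 = 34·8138 + 3929 = 280621 → 11255909/280621
APPEND 7: p_6 = 7·11255909 + 326421 = 79117784, q_6 = 7·280621 + 8138 = 1972485 → 79117784/1972485
APPEND 50: p_7 = 50·79117784 + 11255909 = 3967145109, q_7 = 50·1972485 + 280621 = 98904871 → 3967145109/98904871
APPEND 43: p_8 = 43·3967145109 + 79117784 = 170666357471, q_8 = 43·98904871 + 1972485 = 4254881938 → 170666357471/4254881938
APPEND 18: p_9 = 18·170666357471 + 3967145109 = 3075961579587, q_9 = 18·4254881938 + 98904871 = 76686779755 → 3075961579587/76686779755
APPEND 26: p_10 = 26·3075961579587 + 170666357471 = 80145667426733, q_10 = 26·76686779755 + 4254881938 = 1998111155568 → 80145667426733/1998111155568
APPEND 8: p_11 = 8·80145667426733 + 3075961579587 = 644241300993451, q_11 = 8·1998111155568 + 76686779755 = 16061576024299 → 644241300993451/16061576024299
APPEND 18: p_12 = 18·644241300993451 + 80145667426733 = 11676489085308851, q_12 = 18·16061576024299 + 1998111155568 = 291106479592950 → 11676489085308851/291106479592950
APPEND 31: p_13 = 31·11676489085308851 + 644241300993451 = 362615402945567832, q_13 = 31·291106479592950 + 16061576024299 = 9040362443405749 → 362615402945567832/9040362443405749
APPEND 2: p_14 = 2·362615402945567832 + 11676489085308851 = 736907294976444515, q_14 = 2·9040362443405749 + 291106479592950 = 18371831366404448 → 736907294976444515/18371831366404448
APPEND 42: p_15 = 42·736907294976444515 + 362615402945567832 = 31312721791956237462, q_15 = 42·18371831366404448 + 9040362443405749 = 780657279832392565 → 31312721791956237462/780657279832392565
APPEND 18: p_16 = 18·31312721791956237462 + 736907294976444515 = 564365899550188718831, q_16 = 18·780657279832392565 + 18371831366404448 = 14070202868349470618 → 564365899550188718831/14070202868349470618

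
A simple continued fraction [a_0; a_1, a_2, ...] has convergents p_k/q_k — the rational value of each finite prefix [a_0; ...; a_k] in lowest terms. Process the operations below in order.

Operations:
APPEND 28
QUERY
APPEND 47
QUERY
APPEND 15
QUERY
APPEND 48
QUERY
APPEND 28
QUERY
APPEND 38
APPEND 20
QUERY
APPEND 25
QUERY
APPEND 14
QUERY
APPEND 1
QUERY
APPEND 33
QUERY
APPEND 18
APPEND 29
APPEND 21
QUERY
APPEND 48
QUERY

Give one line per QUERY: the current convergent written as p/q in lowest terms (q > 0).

APPEND 28: p_0 = 28·1 + 0 = 28, q_0 = 28·0 + 1 = 1 → 28/1
APPEND 47: p_1 = 47·28 + 1 = 1317, q_1 = 47·1 + 0 = 47 → 1317/47
APPEND 15: p_2 = 15·1317 + 28 = 19783, q_2 = 15·47 + 1 = 706 → 19783/706
APPEND 48: p_3 = 48·19783 + 1317 = 950901, q_3 = 48·706 + 47 = 33935 → 950901/33935
APPEND 28: p_4 = 28·950901 + 19783 = 26645011, q_4 = 28·33935 + 706 = 950886 → 26645011/950886
APPEND 38: p_5 = 38·26645011 + 950901 = 1013461319, q_5 = 38·950886 + 33935 = 36167603 → 1013461319/36167603
APPEND 20: p_6 = 20·1013461319 + 26645011 = 20295871391, q_6 = 20·36167603 + 950886 = 724302946 → 20295871391/724302946
APPEND 25: p_7 = 25·20295871391 + 1013461319 = 508410246094, q_7 = 25·724302946 + 36167603 = 18143741253 → 508410246094/18143741253
APPEND 14: p_8 = 14·508410246094 + 20295871391 = 7138039316707, q_8 = 14·18143741253 + 724302946 = 254736680488 → 7138039316707/254736680488
APPEND 1: p_9 = 1·7138039316707 + 508410246094 = 7646449562801, q_9 = 1·254736680488 + 18143741253 = 272880421741 → 7646449562801/272880421741
APPEND 33: p_10 = 33·7646449562801 + 7138039316707 = 259470874889140, q_10 = 33·272880421741 + 254736680488 = 9259790597941 → 259470874889140/9259790597941
APPEND 18: p_11 = 18·259470874889140 + 7646449562801 = 4678122197567321, q_11 = 18·9259790597941 + 272880421741 = 166949111184679 → 4678122197567321/166949111184679
APPEND 29: p_12 = 29·4678122197567321 + 259470874889140 = 135925014604341449, q_12 = 29·166949111184679 + 9259790597941 = 4850784014953632 → 135925014604341449/4850784014953632
APPEND 21: p_13 = 21·135925014604341449 + 4678122197567321 = 2859103428888737750, q_13 = 21·4850784014953632 + 166949111184679 = 102033413425210951 → 2859103428888737750/102033413425210951
APPEND 48: p_14 = 48·2859103428888737750 + 135925014604341449 = 137372889601263753449, q_14 = 48·102033413425210951 + 4850784014953632 = 4902454628425079280 → 137372889601263753449/4902454628425079280

28/1
1317/47
19783/706
950901/33935
26645011/950886
20295871391/724302946
508410246094/18143741253
7138039316707/254736680488
7646449562801/272880421741
259470874889140/9259790597941
2859103428888737750/102033413425210951
137372889601263753449/4902454628425079280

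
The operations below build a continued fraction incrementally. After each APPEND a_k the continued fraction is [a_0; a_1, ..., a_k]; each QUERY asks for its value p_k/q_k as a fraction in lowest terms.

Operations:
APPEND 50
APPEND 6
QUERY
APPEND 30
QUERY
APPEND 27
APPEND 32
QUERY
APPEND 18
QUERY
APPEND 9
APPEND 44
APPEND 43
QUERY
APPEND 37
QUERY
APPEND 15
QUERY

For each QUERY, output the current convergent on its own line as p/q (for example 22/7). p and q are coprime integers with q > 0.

APPEND 50: p_0 = 50·1 + 0 = 50, q_0 = 50·0 + 1 = 1 → 50/1
APPEND 6: p_1 = 6·50 + 1 = 301, q_1 = 6·1 + 0 = 6 → 301/6
APPEND 30: p_2 = 30·301 + 50 = 9080, q_2 = 30·6 + 1 = 181 → 9080/181
APPEND 27: p_3 = 27·9080 + 301 = 245461, q_3 = 27·181 + 6 = 4893 → 245461/4893
APPEND 32: p_4 = 32·245461 + 9080 = 7863832, q_4 = 32·4893 + 181 = 156757 → 7863832/156757
APPEND 18: p_5 = 18·7863832 + 245461 = 141794437, q_5 = 18·156757 + 4893 = 2826519 → 141794437/2826519
APPEND 9: p_6 = 9·141794437 + 7863832 = 1284013765, q_6 = 9·2826519 + 156757 = 25595428 → 1284013765/25595428
APPEND 44: p_7 = 44·1284013765 + 141794437 = 56638400097, q_7 = 44·25595428 + 2826519 = 1129025351 → 56638400097/1129025351
APPEND 43: p_8 = 43·56638400097 + 1284013765 = 2436735217936, q_8 = 43·1129025351 + 25595428 = 48573685521 → 2436735217936/48573685521
APPEND 37: p_9 = 37·2436735217936 + 56638400097 = 90215841463729, q_9 = 37·48573685521 + 1129025351 = 1798355389628 → 90215841463729/1798355389628
APPEND 15: p_10 = 15·90215841463729 + 2436735217936 = 1355674357173871, q_10 = 15·1798355389628 + 48573685521 = 27023904529941 → 1355674357173871/27023904529941

301/6
9080/181
7863832/156757
141794437/2826519
2436735217936/48573685521
90215841463729/1798355389628
1355674357173871/27023904529941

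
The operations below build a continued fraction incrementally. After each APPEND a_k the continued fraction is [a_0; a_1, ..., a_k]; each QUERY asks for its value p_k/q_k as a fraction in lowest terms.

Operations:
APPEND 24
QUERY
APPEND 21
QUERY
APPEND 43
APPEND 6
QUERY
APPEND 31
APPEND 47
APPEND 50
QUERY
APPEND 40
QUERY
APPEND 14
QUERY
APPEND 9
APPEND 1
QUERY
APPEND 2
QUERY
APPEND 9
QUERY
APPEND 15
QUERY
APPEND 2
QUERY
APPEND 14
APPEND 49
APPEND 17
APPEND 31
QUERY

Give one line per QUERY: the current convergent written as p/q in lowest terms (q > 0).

APPEND 24: p_0 = 24·1 + 0 = 24, q_0 = 24·0 + 1 = 1 → 24/1
APPEND 21: p_1 = 21·24 + 1 = 505, q_1 = 21·1 + 0 = 21 → 505/21
APPEND 43: p_2 = 43·505 + 24 = 21739, q_2 = 43·21 + 1 = 904 → 21739/904
APPEND 6: p_3 = 6·21739 + 505 = 130939, q_3 = 6·904 + 21 = 5445 → 130939/5445
APPEND 31: p_4 = 31·130939 + 21739 = 4080848, q_4 = 31·5445 + 904 = 169699 → 4080848/169699
APPEND 47: p_5 = 47·4080848 + 130939 = 191930795, q_5 = 47·169699 + 5445 = 7981298 → 191930795/7981298
APPEND 50: p_6 = 50·191930795 + 4080848 = 9600620598, q_6 = 50·7981298 + 169699 = 399234599 → 9600620598/399234599
APPEND 40: p_7 = 40·9600620598 + 191930795 = 384216754715, q_7 = 40·399234599 + 7981298 = 15977365258 → 384216754715/15977365258
APPEND 14: p_8 = 14·384216754715 + 9600620598 = 5388635186608, q_8 = 14·15977365258 + 399234599 = 224082348211 → 5388635186608/224082348211
APPEND 9: p_9 = 9·5388635186608 + 384216754715 = 48881933434187, q_9 = 9·224082348211 + 15977365258 = 2032718499157 → 48881933434187/2032718499157
APPEND 1: p_10 = 1·48881933434187 + 5388635186608 = 54270568620795, q_10 = 1·2032718499157 + 224082348211 = 2256800847368 → 54270568620795/2256800847368
APPEND 2: p_11 = 2·54270568620795 + 48881933434187 = 157423070675777, q_11 = 2·2256800847368 + 2032718499157 = 6546320193893 → 157423070675777/6546320193893
APPEND 9: p_12 = 9·157423070675777 + 54270568620795 = 1471078204702788, q_12 = 9·6546320193893 + 2256800847368 = 61173682592405 → 1471078204702788/61173682592405
APPEND 15: p_13 = 15·1471078204702788 + 157423070675777 = 22223596141217597, q_13 = 15·61173682592405 + 6546320193893 = 924151559079968 → 22223596141217597/924151559079968
APPEND 2: p_14 = 2·22223596141217597 + 1471078204702788 = 45918270487137982, q_14 = 2·924151559079968 + 61173682592405 = 1909476800752341 → 45918270487137982/1909476800752341
APPEND 14: p_15 = 14·45918270487137982 + 22223596141217597 = 665079382961149345, q_15 = 14·1909476800752341 + 924151559079968 = 27656826769612742 → 665079382961149345/27656826769612742
APPEND 49: p_16 = 49·665079382961149345 + 45918270487137982 = 32634808035583455887, q_16 = 49·27656826769612742 + 1909476800752341 = 1357093988511776699 → 32634808035583455887/1357093988511776699
APPEND 17: p_17 = 17·32634808035583455887 + 665079382961149345 = 555456815987879899424, q_17 = 17·1357093988511776699 + 27656826769612742 = 23098254631469816625 → 555456815987879899424/23098254631469816625
APPEND 31: p_18 = 31·555456815987879899424 + 32634808035583455887 = 17251796103659860338031, q_18 = 31·23098254631469816625 + 1357093988511776699 = 717402987564076092074 → 17251796103659860338031/717402987564076092074

24/1
505/21
130939/5445
9600620598/399234599
384216754715/15977365258
5388635186608/224082348211
54270568620795/2256800847368
157423070675777/6546320193893
1471078204702788/61173682592405
22223596141217597/924151559079968
45918270487137982/1909476800752341
17251796103659860338031/717402987564076092074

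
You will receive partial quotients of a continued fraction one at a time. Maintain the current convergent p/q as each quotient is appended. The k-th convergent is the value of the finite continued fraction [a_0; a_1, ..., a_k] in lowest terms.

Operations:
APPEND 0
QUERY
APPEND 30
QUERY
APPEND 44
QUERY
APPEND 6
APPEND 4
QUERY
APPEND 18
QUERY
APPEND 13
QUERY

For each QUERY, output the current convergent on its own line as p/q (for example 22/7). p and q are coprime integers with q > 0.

APPEND 0: p_0 = 0·1 + 0 = 0, q_0 = 0·0 + 1 = 1 → 0/1
APPEND 30: p_1 = 30·0 + 1 = 1, q_1 = 30·1 + 0 = 30 → 1/30
APPEND 44: p_2 = 44·1 + 0 = 44, q_2 = 44·30 + 1 = 1321 → 44/1321
APPEND 6: p_3 = 6·44 + 1 = 265, q_3 = 6·1321 + 30 = 7956 → 265/7956
APPEND 4: p_4 = 4·265 + 44 = 1104, q_4 = 4·7956 + 1321 = 33145 → 1104/33145
APPEND 18: p_5 = 18·1104 + 265 = 20137, q_5 = 18·33145 + 7956 = 604566 → 20137/604566
APPEND 13: p_6 = 13·20137 + 1104 = 262885, q_6 = 13·604566 + 33145 = 7892503 → 262885/7892503

0/1
1/30
44/1321
1104/33145
20137/604566
262885/7892503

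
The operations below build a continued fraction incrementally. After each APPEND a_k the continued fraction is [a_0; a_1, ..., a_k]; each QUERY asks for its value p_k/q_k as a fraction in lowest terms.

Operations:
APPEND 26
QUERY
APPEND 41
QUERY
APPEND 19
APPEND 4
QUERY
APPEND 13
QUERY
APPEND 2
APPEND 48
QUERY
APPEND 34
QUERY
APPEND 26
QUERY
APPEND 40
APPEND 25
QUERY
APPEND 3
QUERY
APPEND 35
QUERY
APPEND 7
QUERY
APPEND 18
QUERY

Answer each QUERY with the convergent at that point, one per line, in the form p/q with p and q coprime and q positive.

APPEND 26: p_0 = 26·1 + 0 = 26, q_0 = 26·0 + 1 = 1 → 26/1
APPEND 41: p_1 = 41·26 + 1 = 1067, q_1 = 41·1 + 0 = 41 → 1067/41
APPEND 19: p_2 = 19·1067 + 26 = 20299, q_2 = 19·41 + 1 = 780 → 20299/780
APPEND 4: p_3 = 4·20299 + 1067 = 82263, q_3 = 4·780 + 41 = 3161 → 82263/3161
APPEND 13: p_4 = 13·82263 + 20299 = 1089718, q_4 = 13·3161 + 780 = 41873 → 1089718/41873
APPEND 2: p_5 = 2·1089718 + 82263 = 2261699, q_5 = 2·41873 + 3161 = 86907 → 2261699/86907
APPEND 48: p_6 = 48·2261699 + 1089718 = 109651270, q_6 = 48·86907 + 41873 = 4213409 → 109651270/4213409
APPEND 34: p_7 = 34·109651270 + 2261699 = 3730404879, q_7 = 34·4213409 + 86907 = 143342813 → 3730404879/143342813
APPEND 26: p_8 = 26·3730404879 + 109651270 = 97100178124, q_8 = 26·143342813 + 4213409 = 3731126547 → 97100178124/3731126547
APPEND 40: p_9 = 40·97100178124 + 3730404879 = 3887737529839, q_9 = 40·3731126547 + 143342813 = 149388404693 → 3887737529839/149388404693
APPEND 25: p_10 = 25·3887737529839 + 97100178124 = 97290538424099, q_10 = 25·149388404693 + 3731126547 = 3738441243872 → 97290538424099/3738441243872
APPEND 3: p_11 = 3·97290538424099 + 3887737529839 = 295759352802136, q_11 = 3·3738441243872 + 149388404693 = 11364712136309 → 295759352802136/11364712136309
APPEND 35: p_12 = 35·295759352802136 + 97290538424099 = 10448867886498859, q_12 = 35·11364712136309 + 3738441243872 = 401503366014687 → 10448867886498859/401503366014687
APPEND 7: p_13 = 7·10448867886498859 + 295759352802136 = 73437834558294149, q_13 = 7·401503366014687 + 11364712136309 = 2821888274239118 → 73437834558294149/2821888274239118
APPEND 18: p_14 = 18·73437834558294149 + 10448867886498859 = 1332329889935793541, q_14 = 18·2821888274239118 + 401503366014687 = 51195492302318811 → 1332329889935793541/51195492302318811

26/1
1067/41
82263/3161
1089718/41873
109651270/4213409
3730404879/143342813
97100178124/3731126547
97290538424099/3738441243872
295759352802136/11364712136309
10448867886498859/401503366014687
73437834558294149/2821888274239118
1332329889935793541/51195492302318811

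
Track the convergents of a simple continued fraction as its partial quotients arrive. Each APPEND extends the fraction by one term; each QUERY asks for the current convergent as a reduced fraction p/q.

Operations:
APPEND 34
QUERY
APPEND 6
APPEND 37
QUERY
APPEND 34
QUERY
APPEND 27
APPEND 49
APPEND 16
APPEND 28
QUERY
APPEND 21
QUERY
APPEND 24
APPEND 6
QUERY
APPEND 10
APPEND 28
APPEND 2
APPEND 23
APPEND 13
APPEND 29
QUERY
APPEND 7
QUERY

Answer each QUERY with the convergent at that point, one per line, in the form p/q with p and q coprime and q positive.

APPEND 34: p_0 = 34·1 + 0 = 34, q_0 = 34·0 + 1 = 1 → 34/1
APPEND 6: p_1 = 6·34 + 1 = 205, q_1 = 6·1 + 0 = 6 → 205/6
APPEND 37: p_2 = 37·205 + 34 = 7619, q_2 = 37·6 + 1 = 223 → 7619/223
APPEND 34: p_3 = 34·7619 + 205 = 259251, q_3 = 34·223 + 6 = 7588 → 259251/7588
APPEND 27: p_4 = 27·259251 + 7619 = 7007396, q_4 = 27·7588 + 223 = 205099 → 7007396/205099
APPEND 49: p_5 = 49·7007396 + 259251 = 343621655, q_5 = 49·205099 + 7588 = 10057439 → 343621655/10057439
APPEND 16: p_6 = 16·343621655 + 7007396 = 5504953876, q_6 = 16·10057439 + 205099 = 161124123 → 5504953876/161124123
APPEND 28: p_7 = 28·5504953876 + 343621655 = 154482330183, q_7 = 28·161124123 + 10057439 = 4521532883 → 154482330183/4521532883
APPEND 21: p_8 = 21·154482330183 + 5504953876 = 3249633887719, q_8 = 21·4521532883 + 161124123 = 95113314666 → 3249633887719/95113314666
APPEND 24: p_9 = 24·3249633887719 + 154482330183 = 78145695635439, q_9 = 24·95113314666 + 4521532883 = 2287241084867 → 78145695635439/2287241084867
APPEND 6: p_10 = 6·78145695635439 + 3249633887719 = 472123807700353, q_10 = 6·2287241084867 + 95113314666 = 13818559823868 → 472123807700353/13818559823868
APPEND 10: p_11 = 10·472123807700353 + 78145695635439 = 4799383772638969, q_11 = 10·13818559823868 + 2287241084867 = 140472839323547 → 4799383772638969/140472839323547
APPEND 28: p_12 = 28·4799383772638969 + 472123807700353 = 134854869441591485, q_12 = 28·140472839323547 + 13818559823868 = 3947058060883184 → 134854869441591485/3947058060883184
APPEND 2: p_13 = 2·134854869441591485 + 4799383772638969 = 274509122655821939, q_13 = 2·3947058060883184 + 140472839323547 = 8034588961089915 → 274509122655821939/8034588961089915
APPEND 23: p_14 = 23·274509122655821939 + 134854869441591485 = 6448564690525496082, q_14 = 23·8034588961089915 + 3947058060883184 = 188742604165951229 → 6448564690525496082/188742604165951229
APPEND 13: p_15 = 13·6448564690525496082 + 274509122655821939 = 84105850099487271005, q_15 = 13·188742604165951229 + 8034588961089915 = 2461688443118455892 → 84105850099487271005/2461688443118455892
APPEND 29: p_16 = 29·84105850099487271005 + 6448564690525496082 = 2445518217575656355227, q_16 = 29·2461688443118455892 + 188742604165951229 = 71577707454601172097 → 2445518217575656355227/71577707454601172097
APPEND 7: p_17 = 7·2445518217575656355227 + 84105850099487271005 = 17202733373129081757594, q_17 = 7·71577707454601172097 + 2461688443118455892 = 503505640625326660571 → 17202733373129081757594/503505640625326660571

34/1
7619/223
259251/7588
154482330183/4521532883
3249633887719/95113314666
472123807700353/13818559823868
2445518217575656355227/71577707454601172097
17202733373129081757594/503505640625326660571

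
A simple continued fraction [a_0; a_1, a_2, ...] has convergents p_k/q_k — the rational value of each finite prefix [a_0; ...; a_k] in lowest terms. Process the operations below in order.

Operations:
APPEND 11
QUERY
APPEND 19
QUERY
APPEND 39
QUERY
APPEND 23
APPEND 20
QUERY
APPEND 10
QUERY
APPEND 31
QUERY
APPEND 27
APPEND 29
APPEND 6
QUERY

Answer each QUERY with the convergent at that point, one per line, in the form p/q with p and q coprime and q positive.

APPEND 11: p_0 = 11·1 + 0 = 11, q_0 = 11·0 + 1 = 1 → 11/1
APPEND 19: p_1 = 19·11 + 1 = 210, q_1 = 19·1 + 0 = 19 → 210/19
APPEND 39: p_2 = 39·210 + 11 = 8201, q_2 = 39·19 + 1 = 742 → 8201/742
APPEND 23: p_3 = 23·8201 + 210 = 188833, q_3 = 23·742 + 19 = 17085 → 188833/17085
APPEND 20: p_4 = 20·188833 + 8201 = 3784861, q_4 = 20·17085 + 742 = 342442 → 3784861/342442
APPEND 10: p_5 = 10·3784861 + 188833 = 38037443, q_5 = 10·342442 + 17085 = 3441505 → 38037443/3441505
APPEND 31: p_6 = 31·38037443 + 3784861 = 1182945594, q_6 = 31·3441505 + 342442 = 107029097 → 1182945594/107029097
APPEND 27: p_7 = 27·1182945594 + 38037443 = 31977568481, q_7 = 27·107029097 + 3441505 = 2893227124 → 31977568481/2893227124
APPEND 29: p_8 = 29·31977568481 + 1182945594 = 928532431543, q_8 = 29·2893227124 + 107029097 = 84010615693 → 928532431543/84010615693
APPEND 6: p_9 = 6·928532431543 + 31977568481 = 5603172157739, q_9 = 6·84010615693 + 2893227124 = 506956921282 → 5603172157739/506956921282

11/1
210/19
8201/742
3784861/342442
38037443/3441505
1182945594/107029097
5603172157739/506956921282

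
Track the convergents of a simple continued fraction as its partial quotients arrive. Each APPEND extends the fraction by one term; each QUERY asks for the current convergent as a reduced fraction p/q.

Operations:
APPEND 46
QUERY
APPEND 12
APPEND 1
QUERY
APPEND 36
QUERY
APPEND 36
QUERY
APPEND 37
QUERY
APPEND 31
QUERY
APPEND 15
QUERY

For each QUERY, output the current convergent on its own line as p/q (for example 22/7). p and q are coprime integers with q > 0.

APPEND 46: p_0 = 46·1 + 0 = 46, q_0 = 46·0 + 1 = 1 → 46/1
APPEND 12: p_1 = 12·46 + 1 = 553, q_1 = 12·1 + 0 = 12 → 553/12
APPEND 1: p_2 = 1·553 + 46 = 599, q_2 = 1·12 + 1 = 13 → 599/13
APPEND 36: p_3 = 36·599 + 553 = 22117, q_3 = 36·13 + 12 = 480 → 22117/480
APPEND 36: p_4 = 36·22117 + 599 = 796811, q_4 = 36·480 + 13 = 17293 → 796811/17293
APPEND 37: p_5 = 37·796811 + 22117 = 29504124, q_5 = 37·17293 + 480 = 640321 → 29504124/640321
APPEND 31: p_6 = 31·29504124 + 796811 = 915424655, q_6 = 31·640321 + 17293 = 19867244 → 915424655/19867244
APPEND 15: p_7 = 15·915424655 + 29504124 = 13760873949, q_7 = 15·19867244 + 640321 = 298648981 → 13760873949/298648981

46/1
599/13
22117/480
796811/17293
29504124/640321
915424655/19867244
13760873949/298648981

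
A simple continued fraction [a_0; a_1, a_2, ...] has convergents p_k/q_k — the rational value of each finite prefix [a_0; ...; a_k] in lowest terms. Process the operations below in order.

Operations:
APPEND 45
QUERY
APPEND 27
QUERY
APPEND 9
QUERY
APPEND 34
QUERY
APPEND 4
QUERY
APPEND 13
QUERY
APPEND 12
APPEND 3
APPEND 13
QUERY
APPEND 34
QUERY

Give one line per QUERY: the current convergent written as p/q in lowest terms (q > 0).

APPEND 45: p_0 = 45·1 + 0 = 45, q_0 = 45·0 + 1 = 1 → 45/1
APPEND 27: p_1 = 27·45 + 1 = 1216, q_1 = 27·1 + 0 = 27 → 1216/27
APPEND 9: p_2 = 9·1216 + 45 = 10989, q_2 = 9·27 + 1 = 244 → 10989/244
APPEND 34: p_3 = 34·10989 + 1216 = 374842, q_3 = 34·244 + 27 = 8323 → 374842/8323
APPEND 4: p_4 = 4·374842 + 10989 = 1510357, q_4 = 4·8323 + 244 = 33536 → 1510357/33536
APPEND 13: p_5 = 13·1510357 + 374842 = 20009483, q_5 = 13·33536 + 8323 = 444291 → 20009483/444291
APPEND 12: p_6 = 12·20009483 + 1510357 = 241624153, q_6 = 12·444291 + 33536 = 5365028 → 241624153/5365028
APPEND 3: p_7 = 3·241624153 + 20009483 = 744881942, q_7 = 3·5365028 + 444291 = 16539375 → 744881942/16539375
APPEND 13: p_8 = 13·744881942 + 241624153 = 9925089399, q_8 = 13·16539375 + 5365028 = 220376903 → 9925089399/220376903
APPEND 34: p_9 = 34·9925089399 + 744881942 = 338197921508, q_9 = 34·220376903 + 16539375 = 7509354077 → 338197921508/7509354077

45/1
1216/27
10989/244
374842/8323
1510357/33536
20009483/444291
9925089399/220376903
338197921508/7509354077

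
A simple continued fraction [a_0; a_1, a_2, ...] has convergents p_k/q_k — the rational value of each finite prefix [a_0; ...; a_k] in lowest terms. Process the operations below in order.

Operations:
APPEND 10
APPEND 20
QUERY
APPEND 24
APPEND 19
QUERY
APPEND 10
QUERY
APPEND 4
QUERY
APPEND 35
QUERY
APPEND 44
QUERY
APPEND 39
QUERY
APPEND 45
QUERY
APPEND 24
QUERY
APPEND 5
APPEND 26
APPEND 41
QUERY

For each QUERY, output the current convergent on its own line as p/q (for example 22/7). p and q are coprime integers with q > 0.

201/20
92047/9159
925304/92071
3793263/377443
133689509/13302576
5886131659/585690787
229692824210/22855243269
10342063221109/1029071637892
248439210130826/24720574552677
1346644175120243879/133995828232822316

APPEND 10: p_0 = 10·1 + 0 = 10, q_0 = 10·0 + 1 = 1 → 10/1
APPEND 20: p_1 = 20·10 + 1 = 201, q_1 = 20·1 + 0 = 20 → 201/20
APPEND 24: p_2 = 24·201 + 10 = 4834, q_2 = 24·20 + 1 = 481 → 4834/481
APPEND 19: p_3 = 19·4834 + 201 = 92047, q_3 = 19·481 + 20 = 9159 → 92047/9159
APPEND 10: p_4 = 10·92047 + 4834 = 925304, q_4 = 10·9159 + 481 = 92071 → 925304/92071
APPEND 4: p_5 = 4·925304 + 92047 = 3793263, q_5 = 4·92071 + 9159 = 377443 → 3793263/377443
APPEND 35: p_6 = 35·3793263 + 925304 = 133689509, q_6 = 35·377443 + 92071 = 13302576 → 133689509/13302576
APPEND 44: p_7 = 44·133689509 + 3793263 = 5886131659, q_7 = 44·13302576 + 377443 = 585690787 → 5886131659/585690787
APPEND 39: p_8 = 39·5886131659 + 133689509 = 229692824210, q_8 = 39·585690787 + 13302576 = 22855243269 → 229692824210/22855243269
APPEND 45: p_9 = 45·229692824210 + 5886131659 = 10342063221109, q_9 = 45·22855243269 + 585690787 = 1029071637892 → 10342063221109/1029071637892
APPEND 24: p_10 = 24·10342063221109 + 229692824210 = 248439210130826, q_10 = 24·1029071637892 + 22855243269 = 24720574552677 → 248439210130826/24720574552677
APPEND 5: p_11 = 5·248439210130826 + 10342063221109 = 1252538113875239, q_11 = 5·24720574552677 + 1029071637892 = 124631944401277 → 1252538113875239/124631944401277
APPEND 26: p_12 = 26·1252538113875239 + 248439210130826 = 32814430170887040, q_12 = 26·124631944401277 + 24720574552677 = 3265151128985879 → 32814430170887040/3265151128985879
APPEND 41: p_13 = 41·32814430170887040 + 1252538113875239 = 1346644175120243879, q_13 = 41·3265151128985879 + 124631944401277 = 133995828232822316 → 1346644175120243879/133995828232822316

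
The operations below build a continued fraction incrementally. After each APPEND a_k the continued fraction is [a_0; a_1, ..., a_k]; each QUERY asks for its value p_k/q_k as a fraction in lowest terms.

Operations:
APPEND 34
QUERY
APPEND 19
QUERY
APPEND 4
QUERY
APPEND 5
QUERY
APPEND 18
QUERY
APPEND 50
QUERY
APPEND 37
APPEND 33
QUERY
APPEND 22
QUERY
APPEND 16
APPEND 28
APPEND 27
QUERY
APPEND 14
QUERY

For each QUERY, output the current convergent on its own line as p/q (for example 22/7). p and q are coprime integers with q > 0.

34/1
647/19
2622/77
13757/404
250248/7349
12526157/367854
15315222038/449760105
337398602893/9908340257
4107275263600893/120617810779208
57653774489328523/1693110788967245

APPEND 34: p_0 = 34·1 + 0 = 34, q_0 = 34·0 + 1 = 1 → 34/1
APPEND 19: p_1 = 19·34 + 1 = 647, q_1 = 19·1 + 0 = 19 → 647/19
APPEND 4: p_2 = 4·647 + 34 = 2622, q_2 = 4·19 + 1 = 77 → 2622/77
APPEND 5: p_3 = 5·2622 + 647 = 13757, q_3 = 5·77 + 19 = 404 → 13757/404
APPEND 18: p_4 = 18·13757 + 2622 = 250248, q_4 = 18·404 + 77 = 7349 → 250248/7349
APPEND 50: p_5 = 50·250248 + 13757 = 12526157, q_5 = 50·7349 + 404 = 367854 → 12526157/367854
APPEND 37: p_6 = 37·12526157 + 250248 = 463718057, q_6 = 37·367854 + 7349 = 13617947 → 463718057/13617947
APPEND 33: p_7 = 33·463718057 + 12526157 = 15315222038, q_7 = 33·13617947 + 367854 = 449760105 → 15315222038/449760105
APPEND 22: p_8 = 22·15315222038 + 463718057 = 337398602893, q_8 = 22·449760105 + 13617947 = 9908340257 → 337398602893/9908340257
APPEND 16: p_9 = 16·337398602893 + 15315222038 = 5413692868326, q_9 = 16·9908340257 + 449760105 = 158983204217 → 5413692868326/158983204217
APPEND 28: p_10 = 28·5413692868326 + 337398602893 = 151920798916021, q_10 = 28·158983204217 + 9908340257 = 4461438058333 → 151920798916021/4461438058333
APPEND 27: p_11 = 27·151920798916021 + 5413692868326 = 4107275263600893, q_11 = 27·4461438058333 + 158983204217 = 120617810779208 → 4107275263600893/120617810779208
APPEND 14: p_12 = 14·4107275263600893 + 151920798916021 = 57653774489328523, q_12 = 14·120617810779208 + 4461438058333 = 1693110788967245 → 57653774489328523/1693110788967245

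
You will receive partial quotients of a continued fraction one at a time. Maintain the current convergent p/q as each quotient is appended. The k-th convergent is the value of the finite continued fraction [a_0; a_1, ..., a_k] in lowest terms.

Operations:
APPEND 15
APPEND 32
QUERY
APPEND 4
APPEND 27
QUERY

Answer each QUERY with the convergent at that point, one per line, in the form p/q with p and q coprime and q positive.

481/32
52834/3515

APPEND 15: p_0 = 15·1 + 0 = 15, q_0 = 15·0 + 1 = 1 → 15/1
APPEND 32: p_1 = 32·15 + 1 = 481, q_1 = 32·1 + 0 = 32 → 481/32
APPEND 4: p_2 = 4·481 + 15 = 1939, q_2 = 4·32 + 1 = 129 → 1939/129
APPEND 27: p_3 = 27·1939 + 481 = 52834, q_3 = 27·129 + 32 = 3515 → 52834/3515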